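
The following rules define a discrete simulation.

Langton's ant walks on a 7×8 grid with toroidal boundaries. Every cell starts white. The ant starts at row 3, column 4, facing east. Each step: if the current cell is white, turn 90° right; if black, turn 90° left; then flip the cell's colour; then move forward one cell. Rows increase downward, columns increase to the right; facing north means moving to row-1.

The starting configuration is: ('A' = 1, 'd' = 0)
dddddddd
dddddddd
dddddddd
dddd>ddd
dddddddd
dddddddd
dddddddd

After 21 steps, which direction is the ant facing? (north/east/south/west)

t=0: dddddddd
dddddddd
dddddddd
dddd>ddd
dddddddd
dddddddd
dddddddd
t=1: dddddddd
dddddddd
dddddddd
ddddAddd
ddddvddd
dddddddd
dddddddd
t=2: dddddddd
dddddddd
dddddddd
ddddAddd
ddd<Addd
dddddddd
dddddddd
t=3: dddddddd
dddddddd
dddddddd
ddd^Addd
dddAAddd
dddddddd
dddddddd
t=4: dddddddd
dddddddd
dddddddd
dddA>ddd
dddAAddd
dddddddd
dddddddd
t=5: dddddddd
dddddddd
dddd^ddd
dddAdddd
dddAAddd
dddddddd
dddddddd
t=6: dddddddd
dddddddd
ddddA>dd
dddAdddd
dddAAddd
dddddddd
dddddddd
t=7: dddddddd
dddddddd
ddddAAdd
dddAdvdd
dddAAddd
dddddddd
dddddddd
t=8: dddddddd
dddddddd
ddddAAdd
dddA<Add
dddAAddd
dddddddd
dddddddd
t=9: dddddddd
dddddddd
dddd^Add
dddAAAdd
dddAAddd
dddddddd
dddddddd
t=10: dddddddd
dddddddd
ddd<dAdd
dddAAAdd
dddAAddd
dddddddd
dddddddd
t=11: dddddddd
ddd^dddd
dddAdAdd
dddAAAdd
dddAAddd
dddddddd
dddddddd
t=12: dddddddd
dddA>ddd
dddAdAdd
dddAAAdd
dddAAddd
dddddddd
dddddddd
t=13: dddddddd
dddAAddd
dddAvAdd
dddAAAdd
dddAAddd
dddddddd
dddddddd
t=14: dddddddd
dddAAddd
ddd<AAdd
dddAAAdd
dddAAddd
dddddddd
dddddddd
t=15: dddddddd
dddAAddd
ddddAAdd
dddvAAdd
dddAAddd
dddddddd
dddddddd
t=16: dddddddd
dddAAddd
ddddAAdd
dddd>Add
dddAAddd
dddddddd
dddddddd
t=17: dddddddd
dddAAddd
dddd^Add
dddddAdd
dddAAddd
dddddddd
dddddddd
t=18: dddddddd
dddAAddd
ddd<dAdd
dddddAdd
dddAAddd
dddddddd
dddddddd
t=19: dddddddd
ddd^Addd
dddAdAdd
dddddAdd
dddAAddd
dddddddd
dddddddd
t=20: dddddddd
dd<dAddd
dddAdAdd
dddddAdd
dddAAddd
dddddddd
dddddddd
t=21: dd^ddddd
ddAdAddd
dddAdAdd
dddddAdd
dddAAddd
dddddddd
dddddddd

north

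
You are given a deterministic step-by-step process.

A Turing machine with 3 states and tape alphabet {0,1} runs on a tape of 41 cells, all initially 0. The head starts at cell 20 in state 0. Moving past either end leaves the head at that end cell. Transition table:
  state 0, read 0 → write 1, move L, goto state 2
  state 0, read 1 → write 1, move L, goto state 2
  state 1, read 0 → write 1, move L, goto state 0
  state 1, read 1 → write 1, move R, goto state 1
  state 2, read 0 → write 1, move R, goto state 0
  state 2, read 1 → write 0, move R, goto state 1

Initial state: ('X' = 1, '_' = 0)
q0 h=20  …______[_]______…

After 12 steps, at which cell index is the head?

22

step 0: q0 h=20  …______[_]______…
step 1: q2 h=19  …______[_]X_____…
step 2: q0 h=20  …_____X[X]______…
step 3: q2 h=19  …______[X]X_____…
step 4: q1 h=20  …______[X]______…
step 5: q1 h=21  …_____X[_]______…
step 6: q0 h=20  …______[X]X_____…
step 7: q2 h=19  …______[_]XX____…
step 8: q0 h=20  …_____X[X]X_____…
step 9: q2 h=19  …______[X]XX____…
step 10: q1 h=20  …______[X]X_____…
step 11: q1 h=21  …_____X[X]______…
step 12: q1 h=22  …____XX[_]______…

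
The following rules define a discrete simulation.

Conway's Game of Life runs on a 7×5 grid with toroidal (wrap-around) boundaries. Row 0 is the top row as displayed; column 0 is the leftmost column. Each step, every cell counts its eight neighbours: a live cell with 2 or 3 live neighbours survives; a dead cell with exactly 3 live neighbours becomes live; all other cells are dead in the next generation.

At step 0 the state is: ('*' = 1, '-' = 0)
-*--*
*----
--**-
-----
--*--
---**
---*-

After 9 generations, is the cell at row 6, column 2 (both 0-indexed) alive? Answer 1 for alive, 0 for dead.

1

gen 0: -*--*
*----
--**-
-----
--*--
---**
---*-
gen 1: *---*
*****
-----
--**-
---*-
--***
*-**-
gen 2: -----
-***-
*----
--**-
-----
-*---
*-*--
gen 3: ---*-
-**--
----*
-----
--*--
-*---
-*---
gen 4: -*---
--**-
-----
-----
-----
-**--
--*--
gen 5: -*-*-
--*--
-----
-----
-----
-**--
--*--
gen 6: -*-*-
--*--
-----
-----
-----
-**--
---*-
gen 7: ---*-
--*--
-----
-----
-----
--*--
-*-*-
gen 8: ---*-
-----
-----
-----
-----
--*--
---*-
gen 9: -----
-----
-----
-----
-----
-----
--**-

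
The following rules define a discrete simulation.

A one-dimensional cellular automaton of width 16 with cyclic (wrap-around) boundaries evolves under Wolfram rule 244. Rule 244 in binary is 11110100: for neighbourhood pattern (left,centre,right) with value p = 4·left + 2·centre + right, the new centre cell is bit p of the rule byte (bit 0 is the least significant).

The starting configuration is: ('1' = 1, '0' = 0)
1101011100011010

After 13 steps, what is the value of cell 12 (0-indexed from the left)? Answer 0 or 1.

0

gen 0: 1101011100011010
gen 1: 0111101110001111
gen 2: 1011110111000111
gen 3: 1101111011100011
gen 4: 1110111101110001
gen 5: 1111011110111000
gen 6: 0111101111011100
gen 7: 0011110111101110
gen 8: 0001111011110111
gen 9: 1000111101111011
gen 10: 1100011110111101
gen 11: 1110001111011110
gen 12: 0111000111101111
gen 13: 1011100011110111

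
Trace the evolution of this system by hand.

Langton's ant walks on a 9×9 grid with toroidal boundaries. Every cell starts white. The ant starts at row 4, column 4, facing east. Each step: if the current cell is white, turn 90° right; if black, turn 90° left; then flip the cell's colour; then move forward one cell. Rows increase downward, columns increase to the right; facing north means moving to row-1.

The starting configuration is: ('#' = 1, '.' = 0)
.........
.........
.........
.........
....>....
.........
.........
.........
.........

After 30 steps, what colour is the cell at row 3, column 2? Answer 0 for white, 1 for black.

0

t=0: .........
.........
.........
.........
....>....
.........
.........
.........
.........
t=1: .........
.........
.........
.........
....#....
....v....
.........
.........
.........
t=2: .........
.........
.........
.........
....#....
...<#....
.........
.........
.........
t=3: .........
.........
.........
.........
...^#....
...##....
.........
.........
.........
t=4: .........
.........
.........
.........
...#>....
...##....
.........
.........
.........
t=5: .........
.........
.........
....^....
...#.....
...##....
.........
.........
.........
t=6: .........
.........
.........
....#>...
...#.....
...##....
.........
.........
.........
t=7: .........
.........
.........
....##...
...#.v...
...##....
.........
.........
.........
t=8: .........
.........
.........
....##...
...#<#...
...##....
.........
.........
.........
t=9: .........
.........
.........
....^#...
...###...
...##....
.........
.........
.........
t=10: .........
.........
.........
...<.#...
...###...
...##....
.........
.........
.........
t=11: .........
.........
...^.....
...#.#...
...###...
...##....
.........
.........
.........
t=12: .........
.........
...#>....
...#.#...
...###...
...##....
.........
.........
.........
t=13: .........
.........
...##....
...#v#...
...###...
...##....
.........
.........
.........
t=14: .........
.........
...##....
...<##...
...###...
...##....
.........
.........
.........
t=15: .........
.........
...##....
....##...
...v##...
...##....
.........
.........
.........
t=16: .........
.........
...##....
....##...
....>#...
...##....
.........
.........
.........
t=17: .........
.........
...##....
....^#...
.....#...
...##....
.........
.........
.........
t=18: .........
.........
...##....
...<.#...
.....#...
...##....
.........
.........
.........
t=19: .........
.........
...^#....
...#.#...
.....#...
...##....
.........
.........
.........
t=20: .........
.........
..<.#....
...#.#...
.....#...
...##....
.........
.........
.........
t=21: .........
..^......
..#.#....
...#.#...
.....#...
...##....
.........
.........
.........
t=22: .........
..#>.....
..#.#....
...#.#...
.....#...
...##....
.........
.........
.........
t=23: .........
..##.....
..#v#....
...#.#...
.....#...
...##....
.........
.........
.........
t=24: .........
..##.....
..<##....
...#.#...
.....#...
...##....
.........
.........
.........
t=25: .........
..##.....
...##....
..v#.#...
.....#...
...##....
.........
.........
.........
t=26: .........
..##.....
...##....
.<##.#...
.....#...
...##....
.........
.........
.........
t=27: .........
..##.....
.^.##....
.###.#...
.....#...
...##....
.........
.........
.........
t=28: .........
..##.....
.#>##....
.###.#...
.....#...
...##....
.........
.........
.........
t=29: .........
..##.....
.####....
.#v#.#...
.....#...
...##....
.........
.........
.........
t=30: .........
..##.....
.####....
.#.>.#...
.....#...
...##....
.........
.........
.........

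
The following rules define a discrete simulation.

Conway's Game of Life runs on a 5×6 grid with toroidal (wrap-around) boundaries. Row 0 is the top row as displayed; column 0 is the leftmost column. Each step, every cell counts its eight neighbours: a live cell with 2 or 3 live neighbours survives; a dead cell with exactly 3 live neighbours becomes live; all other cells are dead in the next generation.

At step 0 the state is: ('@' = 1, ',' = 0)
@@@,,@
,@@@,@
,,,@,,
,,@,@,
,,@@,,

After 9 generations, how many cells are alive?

13

0) @@@,,@
,@@@,@
,,,@,,
,,@,@,
,,@@,,
1) ,,,,,@
,,,@,@
,@,,,,
,,@,@,
@,,,@@
2) ,,,,,,
@,,,@,
,,@@@,
@@,@@,
@,,@@,
3) ,,,@@,
,,,,@@
@,@,,,
@@,,,,
@@@@@,
4) @@,,,,
,,,,@@
@,,,,,
,,,,,,
@,,,@,
5) @@,,@,
,@,,,@
,,,,,@
,,,,,@
@@,,,@
6) ,,@,@,
,@,,@@
,,,,@@
,,,,@@
,@,,@,
7) @@@,@,
@,,,,,
,,,@,,
@,,@,,
,,,,@,
8) @@,@,,
@,@@,@
,,,,,,
,,,@@,
@,@,@,
9) ,,,,,,
@,@@@@
,,@,,@
,,,@@@
@,@,@,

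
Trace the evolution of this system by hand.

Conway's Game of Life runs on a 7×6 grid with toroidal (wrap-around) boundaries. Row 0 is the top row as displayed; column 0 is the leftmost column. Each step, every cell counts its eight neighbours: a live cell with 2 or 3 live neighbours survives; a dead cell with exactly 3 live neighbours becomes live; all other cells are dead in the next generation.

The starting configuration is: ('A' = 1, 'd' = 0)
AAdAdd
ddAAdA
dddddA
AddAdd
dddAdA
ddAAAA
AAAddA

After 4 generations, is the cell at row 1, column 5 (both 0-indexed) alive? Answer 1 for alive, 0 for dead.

0

k=0  AAdAdd
ddAAdA
dddddA
AddAdd
dddAdA
ddAAAA
AAAddA
k=1  dddAdd
dAAAdA
AdAAdA
AddddA
AddddA
dddddd
dddddd
k=2  dddAAd
dAdddA
dddAdd
dddddd
AddddA
dddddd
dddddd
k=3  ddddAd
ddAAdd
dddddd
dddddd
dddddd
dddddd
dddddd
k=4  dddAdd
dddAdd
dddddd
dddddd
dddddd
dddddd
dddddd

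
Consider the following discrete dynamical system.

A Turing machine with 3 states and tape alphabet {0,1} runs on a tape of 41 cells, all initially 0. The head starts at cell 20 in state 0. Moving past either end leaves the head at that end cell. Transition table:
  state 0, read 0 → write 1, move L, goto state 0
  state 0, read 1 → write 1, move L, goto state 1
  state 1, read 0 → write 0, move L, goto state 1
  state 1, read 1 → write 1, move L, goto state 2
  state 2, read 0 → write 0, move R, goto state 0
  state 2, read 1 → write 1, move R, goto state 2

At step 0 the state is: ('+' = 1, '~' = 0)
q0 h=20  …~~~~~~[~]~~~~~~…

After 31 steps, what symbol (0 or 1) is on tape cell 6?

k=0  q0 h=20  …~~~~~~[~]~~~~~~…
k=1  q0 h=19  …~~~~~~[~]+~~~~~…
k=2  q0 h=18  …~~~~~~[~]++~~~~…
k=3  q0 h=17  …~~~~~~[~]+++~~~…
k=4  q0 h=16  …~~~~~~[~]++++~~…
k=5  q0 h=15  …~~~~~~[~]+++++~…
k=6  q0 h=14  …~~~~~~[~]++++++…
k=7  q0 h=13  …~~~~~~[~]++++++…
k=8  q0 h=12  …~~~~~~[~]++++++…
k=9  q0 h=11  …~~~~~~[~]++++++…
k=10  q0 h=10  …~~~~~~[~]++++++…
k=11  q0 h= 9  …~~~~~~[~]++++++…
k=12  q0 h= 8  …~~~~~~[~]++++++…
k=13  q0 h= 7  …~~~~~~[~]++++++…
k=14  q0 h= 6  |~~~~~~[~]++++++…
k=15  q0 h= 5  |~~~~~[~]++++++…
k=16  q0 h= 4  |~~~~[~]++++++…
k=17  q0 h= 3  |~~~[~]++++++…
k=18  q0 h= 2  |~~[~]++++++…
k=19  q0 h= 1  |~[~]++++++…
k=20  q0 h= 0  |[~]++++++…
k=21  q0 h= 0  |[+]++++++…
k=22  q1 h= 0  |[+]++++++…
k=23  q2 h= 0  |[+]++++++…
k=24  q2 h= 1  |+[+]++++++…
k=25  q2 h= 2  |++[+]++++++…
k=26  q2 h= 3  |+++[+]++++++…
k=27  q2 h= 4  |++++[+]++++++…
k=28  q2 h= 5  |+++++[+]++++++…
k=29  q2 h= 6  |++++++[+]++++++…
k=30  q2 h= 7  …++++++[+]++++++…
k=31  q2 h= 8  …++++++[+]++++++…

1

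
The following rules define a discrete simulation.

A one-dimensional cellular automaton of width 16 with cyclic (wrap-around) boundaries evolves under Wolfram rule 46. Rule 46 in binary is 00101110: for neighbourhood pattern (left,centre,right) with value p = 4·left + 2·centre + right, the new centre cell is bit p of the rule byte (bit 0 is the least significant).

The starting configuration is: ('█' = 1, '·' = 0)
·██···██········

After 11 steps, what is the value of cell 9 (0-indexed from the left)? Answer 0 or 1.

0

0) ·██···██········
1) ██···██·········
2) █···██·········█
3) ···██·········██
4) ··██·········██·
5) ·██·········██··
6) ██·········██···
7) █·········██···█
8) ·········██···██
9) ········██···██·
10) ·······██···██··
11) ······██···██···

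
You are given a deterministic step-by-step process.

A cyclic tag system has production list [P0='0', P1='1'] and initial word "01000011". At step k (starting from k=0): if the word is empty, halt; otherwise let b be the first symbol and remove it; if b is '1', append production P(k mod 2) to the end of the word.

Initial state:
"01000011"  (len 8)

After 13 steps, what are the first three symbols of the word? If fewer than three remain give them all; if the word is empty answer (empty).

k=0  "01000011"  (len 8)
k=1  "1000011"  (len 7)
k=2  "0000111"  (len 7)
k=3  "000111"  (len 6)
k=4  "00111"  (len 5)
k=5  "0111"  (len 4)
k=6  "111"  (len 3)
k=7  "110"  (len 3)
k=8  "101"  (len 3)
k=9  "010"  (len 3)
k=10  "10"  (len 2)
k=11  "00"  (len 2)
k=12  "0"  (len 1)
k=13  (halted — word empty)

(empty)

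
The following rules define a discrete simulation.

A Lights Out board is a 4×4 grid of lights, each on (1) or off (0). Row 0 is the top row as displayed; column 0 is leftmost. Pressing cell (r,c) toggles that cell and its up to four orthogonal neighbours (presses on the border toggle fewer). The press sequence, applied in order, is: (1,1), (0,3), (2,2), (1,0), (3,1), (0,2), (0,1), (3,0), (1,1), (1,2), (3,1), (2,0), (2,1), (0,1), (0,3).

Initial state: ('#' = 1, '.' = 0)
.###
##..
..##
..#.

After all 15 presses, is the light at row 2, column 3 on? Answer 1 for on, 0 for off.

0

0) .###
##..
..##
..#.
1) ..##
..#.
.###
..#.
2) ....
..##
.###
..#.
3) ....
...#
....
....
4) #...
##.#
#...
....
5) #...
##.#
##..
###.
6) ####
####
##..
###.
7) ...#
#.##
##..
###.
8) ...#
#.##
.#..
..#.
9) .#.#
.#.#
....
..#.
10) .###
..#.
..#.
..#.
11) .###
..#.
.##.
##..
12) .###
#.#.
#.#.
.#..
13) .###
###.
.#..
....
14) #..#
#.#.
.#..
....
15) #.#.
#.##
.#..
....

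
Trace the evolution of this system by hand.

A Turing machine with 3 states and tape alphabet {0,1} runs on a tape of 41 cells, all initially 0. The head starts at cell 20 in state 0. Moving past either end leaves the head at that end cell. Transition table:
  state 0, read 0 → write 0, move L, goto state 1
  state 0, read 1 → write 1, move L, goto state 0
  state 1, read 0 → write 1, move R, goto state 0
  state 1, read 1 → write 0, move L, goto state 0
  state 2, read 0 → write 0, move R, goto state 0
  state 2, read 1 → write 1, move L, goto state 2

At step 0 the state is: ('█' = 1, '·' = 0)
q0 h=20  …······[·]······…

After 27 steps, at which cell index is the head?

0) q0 h=20  …······[·]······…
1) q1 h=19  …······[·]······…
2) q0 h=20  …·····█[·]······…
3) q1 h=19  …······[█]······…
4) q0 h=18  …······[·]······…
5) q1 h=17  …······[·]······…
6) q0 h=18  …·····█[·]······…
7) q1 h=17  …······[█]······…
8) q0 h=16  …······[·]······…
9) q1 h=15  …······[·]······…
10) q0 h=16  …·····█[·]······…
11) q1 h=15  …······[█]······…
12) q0 h=14  …······[·]······…
13) q1 h=13  …······[·]······…
14) q0 h=14  …·····█[·]······…
15) q1 h=13  …······[█]······…
16) q0 h=12  …······[·]······…
17) q1 h=11  …······[·]······…
18) q0 h=12  …·····█[·]······…
19) q1 h=11  …······[█]······…
20) q0 h=10  …······[·]······…
21) q1 h= 9  …······[·]······…
22) q0 h=10  …·····█[·]······…
23) q1 h= 9  …······[█]······…
24) q0 h= 8  …······[·]······…
25) q1 h= 7  …······[·]······…
26) q0 h= 8  …·····█[·]······…
27) q1 h= 7  …······[█]······…

7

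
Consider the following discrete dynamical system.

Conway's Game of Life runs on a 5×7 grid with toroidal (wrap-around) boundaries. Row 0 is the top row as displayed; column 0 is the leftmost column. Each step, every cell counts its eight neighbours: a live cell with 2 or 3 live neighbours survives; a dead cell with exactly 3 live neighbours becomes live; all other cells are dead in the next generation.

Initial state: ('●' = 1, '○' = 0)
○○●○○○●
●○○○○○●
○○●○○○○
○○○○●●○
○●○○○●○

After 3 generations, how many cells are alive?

2

k=0  ○○●○○○●
●○○○○○●
○○●○○○○
○○○○●●○
○●○○○●○
k=1  ○●○○○●●
●●○○○○●
○○○○○●●
○○○○●●○
○○○○●●●
k=2  ○●○○●○○
○●○○○○○
○○○○●○○
○○○○○○○
●○○○○○○
k=3  ●●○○○○○
○○○○○○○
○○○○○○○
○○○○○○○
○○○○○○○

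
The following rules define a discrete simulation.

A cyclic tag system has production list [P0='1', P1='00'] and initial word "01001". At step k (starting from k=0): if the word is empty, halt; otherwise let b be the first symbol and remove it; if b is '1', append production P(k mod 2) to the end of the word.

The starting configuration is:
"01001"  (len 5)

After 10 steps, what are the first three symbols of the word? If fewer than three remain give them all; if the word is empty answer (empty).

0) "01001"  (len 5)
1) "1001"  (len 4)
2) "00100"  (len 5)
3) "0100"  (len 4)
4) "100"  (len 3)
5) "001"  (len 3)
6) "01"  (len 2)
7) "1"  (len 1)
8) "00"  (len 2)
9) "0"  (len 1)
10) (halted — word empty)

(empty)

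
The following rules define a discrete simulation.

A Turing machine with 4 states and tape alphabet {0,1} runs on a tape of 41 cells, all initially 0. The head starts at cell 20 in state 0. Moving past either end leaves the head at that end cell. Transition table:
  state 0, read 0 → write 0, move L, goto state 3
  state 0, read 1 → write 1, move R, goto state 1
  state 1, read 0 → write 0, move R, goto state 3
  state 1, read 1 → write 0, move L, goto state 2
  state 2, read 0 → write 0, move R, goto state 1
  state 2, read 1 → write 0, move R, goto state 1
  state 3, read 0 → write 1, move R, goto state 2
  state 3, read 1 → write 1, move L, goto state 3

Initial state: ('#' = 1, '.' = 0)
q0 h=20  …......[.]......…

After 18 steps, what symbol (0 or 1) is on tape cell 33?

k=0  q0 h=20  …......[.]......…
k=1  q3 h=19  …......[.]......…
k=2  q2 h=20  ….....#[.]......…
k=3  q1 h=21  …....#.[.]......…
k=4  q3 h=22  …...#..[.]......…
k=5  q2 h=23  …..#..#[.]......…
k=6  q1 h=24  ….#..#.[.]......…
k=7  q3 h=25  …#..#..[.]......…
k=8  q2 h=26  …..#..#[.]......…
k=9  q1 h=27  ….#..#.[.]......…
k=10  q3 h=28  …#..#..[.]......…
k=11  q2 h=29  …..#..#[.]......…
k=12  q1 h=30  ….#..#.[.]......…
k=13  q3 h=31  …#..#..[.]......…
k=14  q2 h=32  …..#..#[.]......…
k=15  q1 h=33  ….#..#.[.]......…
k=16  q3 h=34  …#..#..[.]......|
k=17  q2 h=35  …..#..#[.].....|
k=18  q1 h=36  ….#..#.[.]....|

0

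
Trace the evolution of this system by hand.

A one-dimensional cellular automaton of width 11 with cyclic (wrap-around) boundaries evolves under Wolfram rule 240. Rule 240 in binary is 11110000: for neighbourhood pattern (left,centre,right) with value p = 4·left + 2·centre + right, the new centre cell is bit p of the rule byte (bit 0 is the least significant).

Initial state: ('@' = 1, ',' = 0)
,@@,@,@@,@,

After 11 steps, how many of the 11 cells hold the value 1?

step 0: ,@@,@,@@,@,
step 1: ,,@@,@,@@,@
step 2: @,,@@,@,@@,
step 3: ,@,,@@,@,@@
step 4: @,@,,@@,@,@
step 5: @@,@,,@@,@,
step 6: ,@@,@,,@@,@
step 7: @,@@,@,,@@,
step 8: ,@,@@,@,,@@
step 9: @,@,@@,@,,@
step 10: @@,@,@@,@,,
step 11: ,@@,@,@@,@,

6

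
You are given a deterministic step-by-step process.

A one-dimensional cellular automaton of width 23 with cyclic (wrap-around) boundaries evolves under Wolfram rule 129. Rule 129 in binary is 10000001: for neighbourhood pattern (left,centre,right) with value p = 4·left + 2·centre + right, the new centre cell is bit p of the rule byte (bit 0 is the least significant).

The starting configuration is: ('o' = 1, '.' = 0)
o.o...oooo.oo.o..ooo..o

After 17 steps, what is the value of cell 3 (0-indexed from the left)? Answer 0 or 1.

1

step 0: o.o...oooo.oo.o..ooo..o
step 1: ....o..oo.........o....
step 2: ooo.......ooooooo...ooo
step 3: oo..ooooo..ooooo..o..oo
step 4: o....ooo....ooo.......o
step 5: ..oo..o..oo..o..ooooo..
step 6: o................ooo..o
step 7: ..oooooooooooooo..o....
step 8: o..oooooooooooo.....ooo
step 9: ....oooooooooo..ooo..oo
step 10: .oo..oooooooo....o.....
step 11: ......oooooo..oo...oooo
step 12: .oooo..oooo......o..oo.
step 13: ..oo....oo..oooo.......
step 14: o....oo......oo..oooooo
step 15: ..oo....oooo......ooooo
step 16: .....oo..oo..oooo..ooo.
step 17: oooo..........oo....o..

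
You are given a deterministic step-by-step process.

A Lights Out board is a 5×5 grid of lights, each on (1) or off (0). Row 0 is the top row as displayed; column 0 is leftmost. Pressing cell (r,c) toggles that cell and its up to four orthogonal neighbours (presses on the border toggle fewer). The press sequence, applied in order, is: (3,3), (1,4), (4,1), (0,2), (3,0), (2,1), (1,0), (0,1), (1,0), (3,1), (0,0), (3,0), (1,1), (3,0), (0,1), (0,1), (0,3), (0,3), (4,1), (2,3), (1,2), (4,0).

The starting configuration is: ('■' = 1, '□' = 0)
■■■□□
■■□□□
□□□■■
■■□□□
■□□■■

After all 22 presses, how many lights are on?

0) ■■■□□
■■□□□
□□□■■
■■□□□
■□□■■
1) ■■■□□
■■□□□
□□□□■
■■■■■
■□□□■
2) ■■■□■
■■□■■
□□□□□
■■■■■
■□□□■
3) ■■■□■
■■□■■
□□□□□
■□■■■
□■■□■
4) ■□□■■
■■■■■
□□□□□
■□■■■
□■■□■
5) ■□□■■
■■■■■
■□□□□
□■■■■
■■■□■
6) ■□□■■
■□■■■
□■■□□
□□■■■
■■■□■
7) □□□■■
□■■■■
■■■□□
□□■■■
■■■□■
8) ■■■■■
□□■■■
■■■□□
□□■■■
■■■□■
9) □■■■■
■■■■■
□■■□□
□□■■■
■■■□■
10) □■■■■
■■■■■
□□■□□
■■□■■
■□■□■
11) ■□■■■
□■■■■
□□■□□
■■□■■
■□■□■
12) ■□■■■
□■■■■
■□■□□
□□□■■
□□■□■
13) ■■■■■
■□□■■
■■■□□
□□□■■
□□■□■
14) ■■■■■
■□□■■
□■■□□
■■□■■
■□■□■
15) □□□■■
■■□■■
□■■□□
■■□■■
■□■□■
16) ■■■■■
■□□■■
□■■□□
■■□■■
■□■□■
17) ■■□□□
■□□□■
□■■□□
■■□■■
■□■□■
18) ■■■■■
■□□■■
□■■□□
■■□■■
■□■□■
19) ■■■■■
■□□■■
□■■□□
■□□■■
□■□□■
20) ■■■■■
■□□□■
□■□■■
■□□□■
□■□□■
21) ■■□■■
■■■■■
□■■■■
■□□□■
□■□□■
22) ■■□■■
■■■■■
□■■■■
□□□□■
■□□□■

16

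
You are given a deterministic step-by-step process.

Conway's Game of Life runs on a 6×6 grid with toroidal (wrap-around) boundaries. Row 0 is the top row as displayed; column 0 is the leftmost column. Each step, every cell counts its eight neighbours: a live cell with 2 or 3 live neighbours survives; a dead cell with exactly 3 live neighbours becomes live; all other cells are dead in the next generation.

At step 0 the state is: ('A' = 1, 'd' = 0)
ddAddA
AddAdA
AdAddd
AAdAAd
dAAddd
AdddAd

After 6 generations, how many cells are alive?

3

[0] ddAddA
AddAdA
AdAddd
AAdAAd
dAAddd
AdddAd
[1] dAdAdd
AdAAAA
ddAddd
AddAdA
ddAdAd
AdAAdA
[2] dddddd
AdddAA
ddAddd
dAAAAA
ddAddd
AddddA
[3] ddddAd
dddddA
ddAddd
dAddAd
ddAddd
dddddd
[4] dddddd
dddddd
dddddd
dAAAdd
dddddd
dddddd
[5] dddddd
dddddd
ddAddd
ddAddd
ddAddd
dddddd
[6] dddddd
dddddd
dddddd
dAAAdd
dddddd
dddddd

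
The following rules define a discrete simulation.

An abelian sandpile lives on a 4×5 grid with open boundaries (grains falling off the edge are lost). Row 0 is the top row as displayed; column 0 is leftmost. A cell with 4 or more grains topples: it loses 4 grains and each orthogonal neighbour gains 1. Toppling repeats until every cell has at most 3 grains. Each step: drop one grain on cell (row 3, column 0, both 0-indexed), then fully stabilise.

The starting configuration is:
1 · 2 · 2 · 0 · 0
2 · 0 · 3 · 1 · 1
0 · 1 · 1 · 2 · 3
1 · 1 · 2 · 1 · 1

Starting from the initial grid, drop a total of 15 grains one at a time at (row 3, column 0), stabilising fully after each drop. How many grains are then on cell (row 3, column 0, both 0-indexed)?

k=0  1 · 2 · 2 · 0 · 0
2 · 0 · 3 · 1 · 1
0 · 1 · 1 · 2 · 3
1 · 1 · 2 · 1 · 1
k=1  1 · 2 · 2 · 0 · 0
2 · 0 · 3 · 1 · 1
0 · 1 · 1 · 2 · 3
2 · 1 · 2 · 1 · 1
k=2  1 · 2 · 2 · 0 · 0
2 · 0 · 3 · 1 · 1
0 · 1 · 1 · 2 · 3
3 · 1 · 2 · 1 · 1
k=3  1 · 2 · 2 · 0 · 0
2 · 0 · 3 · 1 · 1
1 · 1 · 1 · 2 · 3
0 · 2 · 2 · 1 · 1
k=4  1 · 2 · 2 · 0 · 0
2 · 0 · 3 · 1 · 1
1 · 1 · 1 · 2 · 3
1 · 2 · 2 · 1 · 1
k=5  1 · 2 · 2 · 0 · 0
2 · 0 · 3 · 1 · 1
1 · 1 · 1 · 2 · 3
2 · 2 · 2 · 1 · 1
k=6  1 · 2 · 2 · 0 · 0
2 · 0 · 3 · 1 · 1
1 · 1 · 1 · 2 · 3
3 · 2 · 2 · 1 · 1
k=7  1 · 2 · 2 · 0 · 0
2 · 0 · 3 · 1 · 1
2 · 1 · 1 · 2 · 3
0 · 3 · 2 · 1 · 1
k=8  1 · 2 · 2 · 0 · 0
2 · 0 · 3 · 1 · 1
2 · 1 · 1 · 2 · 3
1 · 3 · 2 · 1 · 1
k=9  1 · 2 · 2 · 0 · 0
2 · 0 · 3 · 1 · 1
2 · 1 · 1 · 2 · 3
2 · 3 · 2 · 1 · 1
k=10  1 · 2 · 2 · 0 · 0
2 · 0 · 3 · 1 · 1
2 · 1 · 1 · 2 · 3
3 · 3 · 2 · 1 · 1
k=11  1 · 2 · 2 · 0 · 0
2 · 0 · 3 · 1 · 1
3 · 2 · 1 · 2 · 3
1 · 0 · 3 · 1 · 1
k=12  1 · 2 · 2 · 0 · 0
2 · 0 · 3 · 1 · 1
3 · 2 · 1 · 2 · 3
2 · 0 · 3 · 1 · 1
k=13  1 · 2 · 2 · 0 · 0
2 · 0 · 3 · 1 · 1
3 · 2 · 1 · 2 · 3
3 · 0 · 3 · 1 · 1
k=14  1 · 2 · 2 · 0 · 0
3 · 0 · 3 · 1 · 1
0 · 3 · 1 · 2 · 3
1 · 1 · 3 · 1 · 1
k=15  1 · 2 · 2 · 0 · 0
3 · 0 · 3 · 1 · 1
0 · 3 · 1 · 2 · 3
2 · 1 · 3 · 1 · 1

2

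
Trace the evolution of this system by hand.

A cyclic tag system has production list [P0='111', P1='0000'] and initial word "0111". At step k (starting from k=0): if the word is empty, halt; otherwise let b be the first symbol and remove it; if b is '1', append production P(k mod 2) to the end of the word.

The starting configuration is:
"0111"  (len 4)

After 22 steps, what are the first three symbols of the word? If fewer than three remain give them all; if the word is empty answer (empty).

[0] "0111"  (len 4)
[1] "111"  (len 3)
[2] "110000"  (len 6)
[3] "10000111"  (len 8)
[4] "00001110000"  (len 11)
[5] "0001110000"  (len 10)
[6] "001110000"  (len 9)
[7] "01110000"  (len 8)
[8] "1110000"  (len 7)
[9] "110000111"  (len 9)
[10] "100001110000"  (len 12)
[11] "00001110000111"  (len 14)
[12] "0001110000111"  (len 13)
[13] "001110000111"  (len 12)
[14] "01110000111"  (len 11)
[15] "1110000111"  (len 10)
[16] "1100001110000"  (len 13)
[17] "100001110000111"  (len 15)
[18] "000011100001110000"  (len 18)
[19] "00011100001110000"  (len 17)
[20] "0011100001110000"  (len 16)
[21] "011100001110000"  (len 15)
[22] "11100001110000"  (len 14)

111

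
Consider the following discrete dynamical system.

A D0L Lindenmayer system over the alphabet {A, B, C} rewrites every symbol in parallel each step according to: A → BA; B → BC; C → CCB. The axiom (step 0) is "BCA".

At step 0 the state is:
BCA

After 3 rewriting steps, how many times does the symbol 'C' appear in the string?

25

[0] BCA
[1] BCCCBBA
[2] BCCCBCCBCCBBCBCBA
[3] BCCCBCCBCCBBCCCBCCBBCCCBCCBBCBCCCBBCCCBBCBA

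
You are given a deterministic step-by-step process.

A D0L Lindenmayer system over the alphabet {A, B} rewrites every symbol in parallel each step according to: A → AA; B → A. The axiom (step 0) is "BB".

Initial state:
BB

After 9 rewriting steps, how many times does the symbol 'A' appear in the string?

k=0  BB
k=1  AA
k=2  AAAA
k=3  AAAAAAAA
k=4  AAAAAAAAAAAAAAAA
k=5  AAAAAAAAAAAAAAAAAAAAAAAAAAAAAAAA
k=6  AAAAAAAAAAAAAAAAAAAAAAAAAAAAAAAAAAAAAAAAAAAAAAAAAAAAAAAAAAAAAAAA
k=7  AAAAAAAAAAAAAAAAAAAAAAAAAAAAAAAAAAAAAAAAAAAAAAAAAAAAAAAAAA…AAAAAAAAAAAAAAAAAAAAAAAAAAAAAAAAAAAAAAAAAAAAAAAAAAAAAAAAAA  (len 128)
k=8  AAAAAAAAAAAAAAAAAAAAAAAAAAAAAAAAAAAAAAAAAAAAAAAAAAAAAAAAAA…AAAAAAAAAAAAAAAAAAAAAAAAAAAAAAAAAAAAAAAAAAAAAAAAAAAAAAAAAA  (len 256)
k=9  AAAAAAAAAAAAAAAAAAAAAAAAAAAAAAAAAAAAAAAAAAAAAAAAAAAAAAAAAA…AAAAAAAAAAAAAAAAAAAAAAAAAAAAAAAAAAAAAAAAAAAAAAAAAAAAAAAAAA  (len 512)

512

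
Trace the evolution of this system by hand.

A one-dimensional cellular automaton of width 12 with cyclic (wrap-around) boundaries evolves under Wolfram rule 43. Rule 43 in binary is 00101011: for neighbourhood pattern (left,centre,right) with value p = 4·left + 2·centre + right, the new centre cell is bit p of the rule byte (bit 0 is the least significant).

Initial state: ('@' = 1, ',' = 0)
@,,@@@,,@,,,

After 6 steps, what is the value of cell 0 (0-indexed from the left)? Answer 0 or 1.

0

gen 0: @,,@@@,,@,,,
gen 1: ,,@@,,,@,,@@
gen 2: ,@@,,@@,,@@,
gen 3: @@,,@@,,@@,,
gen 4: @,,@@,,@@,,@
gen 5: ,,@@,,@@,,@@
gen 6: ,@@,,@@,,@@,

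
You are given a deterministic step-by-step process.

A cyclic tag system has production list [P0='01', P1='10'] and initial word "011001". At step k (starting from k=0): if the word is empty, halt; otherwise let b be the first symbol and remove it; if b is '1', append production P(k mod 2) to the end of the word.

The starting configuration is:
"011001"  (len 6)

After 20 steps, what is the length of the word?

6

t=0: "011001"  (len 6)
t=1: "11001"  (len 5)
t=2: "100110"  (len 6)
t=3: "0011001"  (len 7)
t=4: "011001"  (len 6)
t=5: "11001"  (len 5)
t=6: "100110"  (len 6)
t=7: "0011001"  (len 7)
t=8: "011001"  (len 6)
t=9: "11001"  (len 5)
t=10: "100110"  (len 6)
t=11: "0011001"  (len 7)
t=12: "011001"  (len 6)
t=13: "11001"  (len 5)
t=14: "100110"  (len 6)
t=15: "0011001"  (len 7)
t=16: "011001"  (len 6)
t=17: "11001"  (len 5)
t=18: "100110"  (len 6)
t=19: "0011001"  (len 7)
t=20: "011001"  (len 6)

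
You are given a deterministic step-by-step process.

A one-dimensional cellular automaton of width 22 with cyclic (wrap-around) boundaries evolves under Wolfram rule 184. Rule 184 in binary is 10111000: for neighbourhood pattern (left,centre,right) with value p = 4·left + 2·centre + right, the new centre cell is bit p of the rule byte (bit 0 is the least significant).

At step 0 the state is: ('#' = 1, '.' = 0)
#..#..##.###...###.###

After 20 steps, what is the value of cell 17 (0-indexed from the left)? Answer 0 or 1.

1

k=0  #..#..##.###...###.###
k=1  .#..#.#.###.#..##.####
k=2  #.#..#.###.#.#.#.####.
k=3  .#.#..###.#.#.#.####.#
k=4  #.#.#.##.#.#.#.####.#.
k=5  .#.#.##.#.#.#.####.#.#
k=6  #.#.##.#.#.#.####.#.#.
k=7  .#.##.#.#.#.####.#.#.#
k=8  #.##.#.#.#.####.#.#.#.
k=9  .##.#.#.#.####.#.#.#.#
k=10  ##.#.#.#.####.#.#.#.#.
k=11  #.#.#.#.####.#.#.#.#.#
k=12  .#.#.#.####.#.#.#.#.##
k=13  #.#.#.####.#.#.#.#.##.
k=14  .#.#.####.#.#.#.#.##.#
k=15  #.#.####.#.#.#.#.##.#.
k=16  .#.####.#.#.#.#.##.#.#
k=17  #.####.#.#.#.#.##.#.#.
k=18  .####.#.#.#.#.##.#.#.#
k=19  ####.#.#.#.#.##.#.#.#.
k=20  ###.#.#.#.#.##.#.#.#.#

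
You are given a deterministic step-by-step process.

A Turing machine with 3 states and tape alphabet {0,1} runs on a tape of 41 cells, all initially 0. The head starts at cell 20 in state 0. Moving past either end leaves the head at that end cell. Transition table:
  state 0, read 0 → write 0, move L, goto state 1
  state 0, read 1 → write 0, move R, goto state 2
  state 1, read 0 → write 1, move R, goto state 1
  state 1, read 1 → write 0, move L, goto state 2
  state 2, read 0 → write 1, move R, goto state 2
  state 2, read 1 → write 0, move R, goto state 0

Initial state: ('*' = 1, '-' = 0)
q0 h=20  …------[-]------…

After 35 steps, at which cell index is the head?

step 0: q0 h=20  …------[-]------…
step 1: q1 h=19  …------[-]------…
step 2: q1 h=20  …-----*[-]------…
step 3: q1 h=21  …----**[-]------…
step 4: q1 h=22  …---***[-]------…
step 5: q1 h=23  …--****[-]------…
step 6: q1 h=24  …-*****[-]------…
step 7: q1 h=25  …******[-]------…
step 8: q1 h=26  …******[-]------…
step 9: q1 h=27  …******[-]------…
step 10: q1 h=28  …******[-]------…
step 11: q1 h=29  …******[-]------…
step 12: q1 h=30  …******[-]------…
step 13: q1 h=31  …******[-]------…
step 14: q1 h=32  …******[-]------…
step 15: q1 h=33  …******[-]------…
step 16: q1 h=34  …******[-]------|
step 17: q1 h=35  …******[-]-----|
step 18: q1 h=36  …******[-]----|
step 19: q1 h=37  …******[-]---|
step 20: q1 h=38  …******[-]--|
step 21: q1 h=39  …******[-]-|
step 22: q1 h=40  …******[-]|
step 23: q1 h=40  …******[*]|
step 24: q2 h=39  …******[*]-|
step 25: q0 h=40  …*****-[-]|
step 26: q1 h=39  …******[-]-|
step 27: q1 h=40  …******[-]|
step 28: q1 h=40  …******[*]|
step 29: q2 h=39  …******[*]-|
step 30: q0 h=40  …*****-[-]|
step 31: q1 h=39  …******[-]-|
step 32: q1 h=40  …******[-]|
step 33: q1 h=40  …******[*]|
step 34: q2 h=39  …******[*]-|
step 35: q0 h=40  …*****-[-]|

40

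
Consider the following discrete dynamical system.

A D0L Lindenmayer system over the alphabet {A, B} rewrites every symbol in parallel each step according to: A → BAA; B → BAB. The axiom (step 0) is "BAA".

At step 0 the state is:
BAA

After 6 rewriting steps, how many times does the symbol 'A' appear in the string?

[0] BAA
[1] BABBAABAA
[2] BABBAABABBABBAABAABABBAABAA
[3] BABBAABABBABBAABAABABBAABABBABBAABABBABBAABAABABBAABAABABBAABABBABBAABAABABBAABAA
[4] BABBAABABBABBAABAABABBAABABBABBAABABBABBAABAABABBAABAABABB…ABABBABBAABABBABBAABAABABBAABAABABBAABABBABBAABAABABBAABAA  (len 243)
[5] BABBAABABBABBAABAABABBAABABBABBAABABBABBAABAABABBAABAABABB…ABABBABBAABABBABBAABAABABBAABAABABBAABABBABBAABAABABBAABAA  (len 729)
[6] BABBAABABBABBAABAABABBAABABBABBAABABBABBAABAABABBAABAABABB…ABABBABBAABABBABBAABAABABBAABAABABBAABABBABBAABAABABBAABAA  (len 2187)

1094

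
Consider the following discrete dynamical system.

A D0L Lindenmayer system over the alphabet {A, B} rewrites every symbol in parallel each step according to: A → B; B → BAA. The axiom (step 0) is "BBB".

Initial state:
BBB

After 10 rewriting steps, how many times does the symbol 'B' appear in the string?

k=0  BBB
k=1  BAABAABAA
k=2  BAABBBAABBBAABB
k=3  BAABBBAABAABAABBBAABAABAABBBAABAA
k=4  BAABBBAABAABAABBBAABBBAABBBAABAABAABBBAABBBAABBBAABAABAABBBAABB
k=5  BAABBBAABAABAABBBAABBBAABBBAABAABAABBBAABAABAABBBAABAABAAB…ABAABAABBBAABAABAABBBAABAABAABBBAABBBAABBBAABAABAABBBAABAA  (len 129)
k=6  BAABBBAABAABAABBBAABBBAABBBAABAABAABBBAABAABAABBBAABAABAAB…AABAABAABBBAABAABAABBBAABAABAABBBAABBBAABBBAABAABAABBBAABB  (len 255)
k=7  BAABBBAABAABAABBBAABBBAABBBAABAABAABBBAABAABAABBBAABAABAAB…ABAABAABBBAABAABAABBBAABAABAABBBAABBBAABBBAABAABAABBBAABAA  (len 513)
k=8  BAABBBAABAABAABBBAABBBAABBBAABAABAABBBAABAABAABBBAABAABAAB…AABAABAABBBAABAABAABBBAABAABAABBBAABBBAABBBAABAABAABBBAABB  (len 1023)
k=9  BAABBBAABAABAABBBAABBBAABBBAABAABAABBBAABAABAABBBAABAABAAB…ABAABAABBBAABAABAABBBAABAABAABBBAABBBAABBBAABAABAABBBAABAA  (len 2049)
k=10  BAABBBAABAABAABBBAABBBAABBBAABAABAABBBAABAABAABBBAABAABAAB…AABAABAABBBAABAABAABBBAABAABAABBBAABBBAABBBAABAABAABBBAABB  (len 4095)

2049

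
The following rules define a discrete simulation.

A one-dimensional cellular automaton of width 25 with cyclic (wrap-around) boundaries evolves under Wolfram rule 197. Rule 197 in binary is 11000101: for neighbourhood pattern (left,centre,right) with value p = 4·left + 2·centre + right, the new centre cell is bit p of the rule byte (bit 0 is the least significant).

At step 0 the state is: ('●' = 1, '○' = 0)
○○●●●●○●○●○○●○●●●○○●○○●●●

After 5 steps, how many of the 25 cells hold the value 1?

step 0: ○○●●●●○●○●○○●○●●●○○●○○●●●
step 1: ○○○●●●○●○●○○●○○●●○○●○○○●●
step 2: ○●○○●●○●○●○○●○○○●○○●○●○○●
step 3: ○●○○○●○●○●○○●○●○●○○●○●○○●
step 4: ○●○●○●○●○●○○●○●○●○○●○●○○●
step 5: ○●○●○●○●○●○○●○●○●○○●○●○○●

11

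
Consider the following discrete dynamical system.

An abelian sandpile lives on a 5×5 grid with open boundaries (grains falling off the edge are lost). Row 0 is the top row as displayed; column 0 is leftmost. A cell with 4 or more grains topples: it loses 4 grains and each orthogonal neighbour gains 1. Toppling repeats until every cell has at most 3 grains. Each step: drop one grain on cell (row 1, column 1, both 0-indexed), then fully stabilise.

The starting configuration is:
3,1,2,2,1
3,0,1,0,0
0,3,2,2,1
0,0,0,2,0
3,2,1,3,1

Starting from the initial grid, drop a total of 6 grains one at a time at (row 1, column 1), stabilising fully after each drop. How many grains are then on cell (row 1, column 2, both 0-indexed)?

k=0  3,1,2,2,1
3,0,1,0,0
0,3,2,2,1
0,0,0,2,0
3,2,1,3,1
k=1  3,1,2,2,1
3,1,1,0,0
0,3,2,2,1
0,0,0,2,0
3,2,1,3,1
k=2  3,1,2,2,1
3,2,1,0,0
0,3,2,2,1
0,0,0,2,0
3,2,1,3,1
k=3  3,1,2,2,1
3,3,1,0,0
0,3,2,2,1
0,0,0,2,0
3,2,1,3,1
k=4  0,3,2,2,1
1,2,2,0,0
2,0,3,2,1
0,1,0,2,0
3,2,1,3,1
k=5  0,3,2,2,1
1,3,2,0,0
2,0,3,2,1
0,1,0,2,0
3,2,1,3,1
k=6  1,0,3,2,1
2,1,3,0,0
2,1,3,2,1
0,1,0,2,0
3,2,1,3,1

3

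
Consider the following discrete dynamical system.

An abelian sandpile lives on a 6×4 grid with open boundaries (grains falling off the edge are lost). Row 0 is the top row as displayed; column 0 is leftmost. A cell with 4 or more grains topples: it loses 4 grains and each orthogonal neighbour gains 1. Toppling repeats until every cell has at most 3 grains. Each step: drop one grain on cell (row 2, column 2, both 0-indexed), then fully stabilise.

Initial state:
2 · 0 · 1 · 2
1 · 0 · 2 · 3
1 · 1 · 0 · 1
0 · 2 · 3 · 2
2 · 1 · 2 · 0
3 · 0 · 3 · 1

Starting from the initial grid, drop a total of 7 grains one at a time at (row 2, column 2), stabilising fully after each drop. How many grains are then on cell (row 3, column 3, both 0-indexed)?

0) 2 · 0 · 1 · 2
1 · 0 · 2 · 3
1 · 1 · 0 · 1
0 · 2 · 3 · 2
2 · 1 · 2 · 0
3 · 0 · 3 · 1
1) 2 · 0 · 1 · 2
1 · 0 · 2 · 3
1 · 1 · 1 · 1
0 · 2 · 3 · 2
2 · 1 · 2 · 0
3 · 0 · 3 · 1
2) 2 · 0 · 1 · 2
1 · 0 · 2 · 3
1 · 1 · 2 · 1
0 · 2 · 3 · 2
2 · 1 · 2 · 0
3 · 0 · 3 · 1
3) 2 · 0 · 1 · 2
1 · 0 · 2 · 3
1 · 1 · 3 · 1
0 · 2 · 3 · 2
2 · 1 · 2 · 0
3 · 0 · 3 · 1
4) 2 · 0 · 1 · 2
1 · 0 · 3 · 3
1 · 2 · 1 · 2
0 · 3 · 0 · 3
2 · 1 · 3 · 0
3 · 0 · 3 · 1
5) 2 · 0 · 1 · 2
1 · 0 · 3 · 3
1 · 2 · 2 · 2
0 · 3 · 0 · 3
2 · 1 · 3 · 0
3 · 0 · 3 · 1
6) 2 · 0 · 1 · 2
1 · 0 · 3 · 3
1 · 2 · 3 · 2
0 · 3 · 0 · 3
2 · 1 · 3 · 0
3 · 0 · 3 · 1
7) 2 · 0 · 2 · 3
1 · 1 · 1 · 1
1 · 3 · 2 · 1
0 · 3 · 2 · 0
2 · 1 · 3 · 1
3 · 0 · 3 · 1

0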